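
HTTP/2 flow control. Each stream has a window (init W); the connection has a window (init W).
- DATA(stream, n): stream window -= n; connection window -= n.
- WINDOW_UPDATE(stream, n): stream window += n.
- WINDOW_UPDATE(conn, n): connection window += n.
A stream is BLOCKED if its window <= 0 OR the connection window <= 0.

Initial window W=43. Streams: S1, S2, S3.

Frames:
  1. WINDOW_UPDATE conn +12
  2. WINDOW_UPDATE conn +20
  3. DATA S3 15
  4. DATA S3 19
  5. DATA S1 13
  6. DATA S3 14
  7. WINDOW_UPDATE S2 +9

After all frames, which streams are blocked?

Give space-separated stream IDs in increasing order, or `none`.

Answer: S3

Derivation:
Op 1: conn=55 S1=43 S2=43 S3=43 blocked=[]
Op 2: conn=75 S1=43 S2=43 S3=43 blocked=[]
Op 3: conn=60 S1=43 S2=43 S3=28 blocked=[]
Op 4: conn=41 S1=43 S2=43 S3=9 blocked=[]
Op 5: conn=28 S1=30 S2=43 S3=9 blocked=[]
Op 6: conn=14 S1=30 S2=43 S3=-5 blocked=[3]
Op 7: conn=14 S1=30 S2=52 S3=-5 blocked=[3]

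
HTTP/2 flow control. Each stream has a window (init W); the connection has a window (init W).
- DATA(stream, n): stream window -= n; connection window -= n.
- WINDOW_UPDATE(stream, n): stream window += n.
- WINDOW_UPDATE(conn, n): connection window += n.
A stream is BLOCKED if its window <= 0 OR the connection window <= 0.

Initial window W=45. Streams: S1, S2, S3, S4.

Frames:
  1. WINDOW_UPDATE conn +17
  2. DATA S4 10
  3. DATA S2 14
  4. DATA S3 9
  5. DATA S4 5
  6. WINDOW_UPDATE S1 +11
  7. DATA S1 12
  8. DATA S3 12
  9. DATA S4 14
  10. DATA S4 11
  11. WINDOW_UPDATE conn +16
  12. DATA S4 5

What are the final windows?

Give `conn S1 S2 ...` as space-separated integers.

Answer: -14 44 31 24 0

Derivation:
Op 1: conn=62 S1=45 S2=45 S3=45 S4=45 blocked=[]
Op 2: conn=52 S1=45 S2=45 S3=45 S4=35 blocked=[]
Op 3: conn=38 S1=45 S2=31 S3=45 S4=35 blocked=[]
Op 4: conn=29 S1=45 S2=31 S3=36 S4=35 blocked=[]
Op 5: conn=24 S1=45 S2=31 S3=36 S4=30 blocked=[]
Op 6: conn=24 S1=56 S2=31 S3=36 S4=30 blocked=[]
Op 7: conn=12 S1=44 S2=31 S3=36 S4=30 blocked=[]
Op 8: conn=0 S1=44 S2=31 S3=24 S4=30 blocked=[1, 2, 3, 4]
Op 9: conn=-14 S1=44 S2=31 S3=24 S4=16 blocked=[1, 2, 3, 4]
Op 10: conn=-25 S1=44 S2=31 S3=24 S4=5 blocked=[1, 2, 3, 4]
Op 11: conn=-9 S1=44 S2=31 S3=24 S4=5 blocked=[1, 2, 3, 4]
Op 12: conn=-14 S1=44 S2=31 S3=24 S4=0 blocked=[1, 2, 3, 4]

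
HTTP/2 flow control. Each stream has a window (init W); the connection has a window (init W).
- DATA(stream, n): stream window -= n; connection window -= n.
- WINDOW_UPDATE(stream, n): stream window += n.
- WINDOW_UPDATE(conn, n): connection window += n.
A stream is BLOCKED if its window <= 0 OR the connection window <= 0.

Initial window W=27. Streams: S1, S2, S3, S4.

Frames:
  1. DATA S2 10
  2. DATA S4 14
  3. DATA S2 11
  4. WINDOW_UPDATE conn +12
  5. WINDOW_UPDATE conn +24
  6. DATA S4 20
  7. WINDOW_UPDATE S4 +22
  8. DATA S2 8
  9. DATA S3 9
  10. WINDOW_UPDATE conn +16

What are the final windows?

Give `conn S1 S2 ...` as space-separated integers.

Answer: 7 27 -2 18 15

Derivation:
Op 1: conn=17 S1=27 S2=17 S3=27 S4=27 blocked=[]
Op 2: conn=3 S1=27 S2=17 S3=27 S4=13 blocked=[]
Op 3: conn=-8 S1=27 S2=6 S3=27 S4=13 blocked=[1, 2, 3, 4]
Op 4: conn=4 S1=27 S2=6 S3=27 S4=13 blocked=[]
Op 5: conn=28 S1=27 S2=6 S3=27 S4=13 blocked=[]
Op 6: conn=8 S1=27 S2=6 S3=27 S4=-7 blocked=[4]
Op 7: conn=8 S1=27 S2=6 S3=27 S4=15 blocked=[]
Op 8: conn=0 S1=27 S2=-2 S3=27 S4=15 blocked=[1, 2, 3, 4]
Op 9: conn=-9 S1=27 S2=-2 S3=18 S4=15 blocked=[1, 2, 3, 4]
Op 10: conn=7 S1=27 S2=-2 S3=18 S4=15 blocked=[2]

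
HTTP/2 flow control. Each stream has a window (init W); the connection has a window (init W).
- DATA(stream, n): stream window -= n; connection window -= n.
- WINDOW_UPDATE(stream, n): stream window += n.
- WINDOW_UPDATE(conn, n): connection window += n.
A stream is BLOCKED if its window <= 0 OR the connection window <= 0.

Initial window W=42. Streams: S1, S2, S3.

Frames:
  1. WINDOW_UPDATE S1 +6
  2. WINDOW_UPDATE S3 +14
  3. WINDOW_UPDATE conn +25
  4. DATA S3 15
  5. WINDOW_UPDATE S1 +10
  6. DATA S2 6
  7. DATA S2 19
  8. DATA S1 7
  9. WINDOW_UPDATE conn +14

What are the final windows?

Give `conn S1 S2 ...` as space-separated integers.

Op 1: conn=42 S1=48 S2=42 S3=42 blocked=[]
Op 2: conn=42 S1=48 S2=42 S3=56 blocked=[]
Op 3: conn=67 S1=48 S2=42 S3=56 blocked=[]
Op 4: conn=52 S1=48 S2=42 S3=41 blocked=[]
Op 5: conn=52 S1=58 S2=42 S3=41 blocked=[]
Op 6: conn=46 S1=58 S2=36 S3=41 blocked=[]
Op 7: conn=27 S1=58 S2=17 S3=41 blocked=[]
Op 8: conn=20 S1=51 S2=17 S3=41 blocked=[]
Op 9: conn=34 S1=51 S2=17 S3=41 blocked=[]

Answer: 34 51 17 41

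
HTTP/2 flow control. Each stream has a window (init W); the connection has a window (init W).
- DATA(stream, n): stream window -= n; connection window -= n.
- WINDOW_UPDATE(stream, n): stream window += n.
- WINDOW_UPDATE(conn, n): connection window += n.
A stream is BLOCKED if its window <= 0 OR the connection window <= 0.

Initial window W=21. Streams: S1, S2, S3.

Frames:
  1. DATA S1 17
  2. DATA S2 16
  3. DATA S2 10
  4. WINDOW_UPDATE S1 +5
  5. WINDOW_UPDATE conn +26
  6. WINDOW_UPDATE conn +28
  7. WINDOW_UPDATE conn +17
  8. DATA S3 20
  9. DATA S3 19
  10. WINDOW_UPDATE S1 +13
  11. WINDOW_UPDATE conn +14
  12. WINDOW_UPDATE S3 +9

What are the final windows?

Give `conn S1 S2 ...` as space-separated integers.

Answer: 24 22 -5 -9

Derivation:
Op 1: conn=4 S1=4 S2=21 S3=21 blocked=[]
Op 2: conn=-12 S1=4 S2=5 S3=21 blocked=[1, 2, 3]
Op 3: conn=-22 S1=4 S2=-5 S3=21 blocked=[1, 2, 3]
Op 4: conn=-22 S1=9 S2=-5 S3=21 blocked=[1, 2, 3]
Op 5: conn=4 S1=9 S2=-5 S3=21 blocked=[2]
Op 6: conn=32 S1=9 S2=-5 S3=21 blocked=[2]
Op 7: conn=49 S1=9 S2=-5 S3=21 blocked=[2]
Op 8: conn=29 S1=9 S2=-5 S3=1 blocked=[2]
Op 9: conn=10 S1=9 S2=-5 S3=-18 blocked=[2, 3]
Op 10: conn=10 S1=22 S2=-5 S3=-18 blocked=[2, 3]
Op 11: conn=24 S1=22 S2=-5 S3=-18 blocked=[2, 3]
Op 12: conn=24 S1=22 S2=-5 S3=-9 blocked=[2, 3]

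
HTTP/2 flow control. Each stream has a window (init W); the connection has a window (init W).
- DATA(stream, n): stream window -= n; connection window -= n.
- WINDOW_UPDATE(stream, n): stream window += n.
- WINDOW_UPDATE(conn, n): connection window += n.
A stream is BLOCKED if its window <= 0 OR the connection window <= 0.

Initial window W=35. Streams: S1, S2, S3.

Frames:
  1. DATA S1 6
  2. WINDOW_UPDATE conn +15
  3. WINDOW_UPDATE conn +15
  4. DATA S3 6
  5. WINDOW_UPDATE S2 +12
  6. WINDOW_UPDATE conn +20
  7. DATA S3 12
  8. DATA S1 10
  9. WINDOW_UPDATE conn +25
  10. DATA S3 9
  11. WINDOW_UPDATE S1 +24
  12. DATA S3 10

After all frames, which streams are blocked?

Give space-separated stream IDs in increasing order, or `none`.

Op 1: conn=29 S1=29 S2=35 S3=35 blocked=[]
Op 2: conn=44 S1=29 S2=35 S3=35 blocked=[]
Op 3: conn=59 S1=29 S2=35 S3=35 blocked=[]
Op 4: conn=53 S1=29 S2=35 S3=29 blocked=[]
Op 5: conn=53 S1=29 S2=47 S3=29 blocked=[]
Op 6: conn=73 S1=29 S2=47 S3=29 blocked=[]
Op 7: conn=61 S1=29 S2=47 S3=17 blocked=[]
Op 8: conn=51 S1=19 S2=47 S3=17 blocked=[]
Op 9: conn=76 S1=19 S2=47 S3=17 blocked=[]
Op 10: conn=67 S1=19 S2=47 S3=8 blocked=[]
Op 11: conn=67 S1=43 S2=47 S3=8 blocked=[]
Op 12: conn=57 S1=43 S2=47 S3=-2 blocked=[3]

Answer: S3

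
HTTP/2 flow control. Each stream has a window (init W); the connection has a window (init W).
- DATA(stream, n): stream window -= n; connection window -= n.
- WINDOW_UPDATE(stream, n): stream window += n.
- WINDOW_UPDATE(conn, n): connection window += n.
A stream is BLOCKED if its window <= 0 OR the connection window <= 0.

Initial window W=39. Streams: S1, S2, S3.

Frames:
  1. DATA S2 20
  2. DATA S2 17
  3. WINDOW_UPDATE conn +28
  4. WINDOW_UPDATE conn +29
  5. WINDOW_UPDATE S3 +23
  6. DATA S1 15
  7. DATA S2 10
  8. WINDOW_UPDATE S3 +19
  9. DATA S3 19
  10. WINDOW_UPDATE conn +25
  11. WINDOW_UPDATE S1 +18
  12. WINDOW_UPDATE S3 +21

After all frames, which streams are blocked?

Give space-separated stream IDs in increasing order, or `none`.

Op 1: conn=19 S1=39 S2=19 S3=39 blocked=[]
Op 2: conn=2 S1=39 S2=2 S3=39 blocked=[]
Op 3: conn=30 S1=39 S2=2 S3=39 blocked=[]
Op 4: conn=59 S1=39 S2=2 S3=39 blocked=[]
Op 5: conn=59 S1=39 S2=2 S3=62 blocked=[]
Op 6: conn=44 S1=24 S2=2 S3=62 blocked=[]
Op 7: conn=34 S1=24 S2=-8 S3=62 blocked=[2]
Op 8: conn=34 S1=24 S2=-8 S3=81 blocked=[2]
Op 9: conn=15 S1=24 S2=-8 S3=62 blocked=[2]
Op 10: conn=40 S1=24 S2=-8 S3=62 blocked=[2]
Op 11: conn=40 S1=42 S2=-8 S3=62 blocked=[2]
Op 12: conn=40 S1=42 S2=-8 S3=83 blocked=[2]

Answer: S2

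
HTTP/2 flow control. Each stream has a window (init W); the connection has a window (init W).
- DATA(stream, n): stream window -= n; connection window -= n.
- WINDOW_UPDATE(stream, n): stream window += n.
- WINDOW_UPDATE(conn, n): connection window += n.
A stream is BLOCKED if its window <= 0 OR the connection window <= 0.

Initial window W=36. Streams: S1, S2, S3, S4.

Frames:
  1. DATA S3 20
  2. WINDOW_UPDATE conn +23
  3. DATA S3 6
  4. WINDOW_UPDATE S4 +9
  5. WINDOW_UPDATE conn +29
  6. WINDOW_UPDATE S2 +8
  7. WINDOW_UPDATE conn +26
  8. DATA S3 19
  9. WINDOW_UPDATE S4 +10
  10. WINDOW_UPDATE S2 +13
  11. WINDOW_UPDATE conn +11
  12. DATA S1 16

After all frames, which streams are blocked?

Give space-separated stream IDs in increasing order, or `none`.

Op 1: conn=16 S1=36 S2=36 S3=16 S4=36 blocked=[]
Op 2: conn=39 S1=36 S2=36 S3=16 S4=36 blocked=[]
Op 3: conn=33 S1=36 S2=36 S3=10 S4=36 blocked=[]
Op 4: conn=33 S1=36 S2=36 S3=10 S4=45 blocked=[]
Op 5: conn=62 S1=36 S2=36 S3=10 S4=45 blocked=[]
Op 6: conn=62 S1=36 S2=44 S3=10 S4=45 blocked=[]
Op 7: conn=88 S1=36 S2=44 S3=10 S4=45 blocked=[]
Op 8: conn=69 S1=36 S2=44 S3=-9 S4=45 blocked=[3]
Op 9: conn=69 S1=36 S2=44 S3=-9 S4=55 blocked=[3]
Op 10: conn=69 S1=36 S2=57 S3=-9 S4=55 blocked=[3]
Op 11: conn=80 S1=36 S2=57 S3=-9 S4=55 blocked=[3]
Op 12: conn=64 S1=20 S2=57 S3=-9 S4=55 blocked=[3]

Answer: S3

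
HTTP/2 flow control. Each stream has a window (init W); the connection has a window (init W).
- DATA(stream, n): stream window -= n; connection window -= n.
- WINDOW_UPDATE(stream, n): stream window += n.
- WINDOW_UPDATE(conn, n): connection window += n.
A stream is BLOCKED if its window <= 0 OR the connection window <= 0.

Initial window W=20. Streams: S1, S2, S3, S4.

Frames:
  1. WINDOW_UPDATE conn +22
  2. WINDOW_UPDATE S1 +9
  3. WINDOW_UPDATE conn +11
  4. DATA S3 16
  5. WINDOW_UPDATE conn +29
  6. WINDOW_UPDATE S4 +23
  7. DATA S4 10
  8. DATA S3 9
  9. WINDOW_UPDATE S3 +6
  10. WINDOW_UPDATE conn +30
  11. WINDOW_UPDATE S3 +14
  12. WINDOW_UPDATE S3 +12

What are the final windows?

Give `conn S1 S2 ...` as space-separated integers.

Op 1: conn=42 S1=20 S2=20 S3=20 S4=20 blocked=[]
Op 2: conn=42 S1=29 S2=20 S3=20 S4=20 blocked=[]
Op 3: conn=53 S1=29 S2=20 S3=20 S4=20 blocked=[]
Op 4: conn=37 S1=29 S2=20 S3=4 S4=20 blocked=[]
Op 5: conn=66 S1=29 S2=20 S3=4 S4=20 blocked=[]
Op 6: conn=66 S1=29 S2=20 S3=4 S4=43 blocked=[]
Op 7: conn=56 S1=29 S2=20 S3=4 S4=33 blocked=[]
Op 8: conn=47 S1=29 S2=20 S3=-5 S4=33 blocked=[3]
Op 9: conn=47 S1=29 S2=20 S3=1 S4=33 blocked=[]
Op 10: conn=77 S1=29 S2=20 S3=1 S4=33 blocked=[]
Op 11: conn=77 S1=29 S2=20 S3=15 S4=33 blocked=[]
Op 12: conn=77 S1=29 S2=20 S3=27 S4=33 blocked=[]

Answer: 77 29 20 27 33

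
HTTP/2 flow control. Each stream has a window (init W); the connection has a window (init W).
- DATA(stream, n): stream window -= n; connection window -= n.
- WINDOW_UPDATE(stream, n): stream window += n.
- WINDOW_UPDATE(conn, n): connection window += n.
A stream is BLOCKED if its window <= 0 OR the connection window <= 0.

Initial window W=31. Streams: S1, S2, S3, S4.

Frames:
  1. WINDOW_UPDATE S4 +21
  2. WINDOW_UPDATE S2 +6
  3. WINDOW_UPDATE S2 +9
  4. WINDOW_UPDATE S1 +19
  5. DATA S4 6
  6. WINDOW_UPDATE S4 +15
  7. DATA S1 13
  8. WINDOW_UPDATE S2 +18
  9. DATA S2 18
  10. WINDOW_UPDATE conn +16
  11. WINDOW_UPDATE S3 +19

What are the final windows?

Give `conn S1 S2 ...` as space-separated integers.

Op 1: conn=31 S1=31 S2=31 S3=31 S4=52 blocked=[]
Op 2: conn=31 S1=31 S2=37 S3=31 S4=52 blocked=[]
Op 3: conn=31 S1=31 S2=46 S3=31 S4=52 blocked=[]
Op 4: conn=31 S1=50 S2=46 S3=31 S4=52 blocked=[]
Op 5: conn=25 S1=50 S2=46 S3=31 S4=46 blocked=[]
Op 6: conn=25 S1=50 S2=46 S3=31 S4=61 blocked=[]
Op 7: conn=12 S1=37 S2=46 S3=31 S4=61 blocked=[]
Op 8: conn=12 S1=37 S2=64 S3=31 S4=61 blocked=[]
Op 9: conn=-6 S1=37 S2=46 S3=31 S4=61 blocked=[1, 2, 3, 4]
Op 10: conn=10 S1=37 S2=46 S3=31 S4=61 blocked=[]
Op 11: conn=10 S1=37 S2=46 S3=50 S4=61 blocked=[]

Answer: 10 37 46 50 61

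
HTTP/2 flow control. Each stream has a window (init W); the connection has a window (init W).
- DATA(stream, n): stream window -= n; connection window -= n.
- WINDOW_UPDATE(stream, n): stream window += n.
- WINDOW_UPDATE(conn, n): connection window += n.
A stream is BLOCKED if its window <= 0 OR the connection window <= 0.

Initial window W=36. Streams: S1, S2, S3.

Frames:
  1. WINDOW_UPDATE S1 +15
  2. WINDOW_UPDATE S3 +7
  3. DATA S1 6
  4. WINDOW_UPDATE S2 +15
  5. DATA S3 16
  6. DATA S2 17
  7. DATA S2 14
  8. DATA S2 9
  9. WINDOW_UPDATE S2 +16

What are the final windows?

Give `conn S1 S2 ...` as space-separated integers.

Op 1: conn=36 S1=51 S2=36 S3=36 blocked=[]
Op 2: conn=36 S1=51 S2=36 S3=43 blocked=[]
Op 3: conn=30 S1=45 S2=36 S3=43 blocked=[]
Op 4: conn=30 S1=45 S2=51 S3=43 blocked=[]
Op 5: conn=14 S1=45 S2=51 S3=27 blocked=[]
Op 6: conn=-3 S1=45 S2=34 S3=27 blocked=[1, 2, 3]
Op 7: conn=-17 S1=45 S2=20 S3=27 blocked=[1, 2, 3]
Op 8: conn=-26 S1=45 S2=11 S3=27 blocked=[1, 2, 3]
Op 9: conn=-26 S1=45 S2=27 S3=27 blocked=[1, 2, 3]

Answer: -26 45 27 27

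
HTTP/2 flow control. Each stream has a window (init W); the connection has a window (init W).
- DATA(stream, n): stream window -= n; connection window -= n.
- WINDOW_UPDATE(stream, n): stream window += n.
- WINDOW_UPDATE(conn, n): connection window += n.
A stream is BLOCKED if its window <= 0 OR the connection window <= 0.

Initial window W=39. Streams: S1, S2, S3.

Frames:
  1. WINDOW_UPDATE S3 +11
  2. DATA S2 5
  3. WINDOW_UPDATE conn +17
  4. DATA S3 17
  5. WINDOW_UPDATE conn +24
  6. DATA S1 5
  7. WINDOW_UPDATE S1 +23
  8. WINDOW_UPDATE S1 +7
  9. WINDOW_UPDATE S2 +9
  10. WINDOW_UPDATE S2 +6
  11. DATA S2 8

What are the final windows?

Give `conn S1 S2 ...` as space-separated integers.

Op 1: conn=39 S1=39 S2=39 S3=50 blocked=[]
Op 2: conn=34 S1=39 S2=34 S3=50 blocked=[]
Op 3: conn=51 S1=39 S2=34 S3=50 blocked=[]
Op 4: conn=34 S1=39 S2=34 S3=33 blocked=[]
Op 5: conn=58 S1=39 S2=34 S3=33 blocked=[]
Op 6: conn=53 S1=34 S2=34 S3=33 blocked=[]
Op 7: conn=53 S1=57 S2=34 S3=33 blocked=[]
Op 8: conn=53 S1=64 S2=34 S3=33 blocked=[]
Op 9: conn=53 S1=64 S2=43 S3=33 blocked=[]
Op 10: conn=53 S1=64 S2=49 S3=33 blocked=[]
Op 11: conn=45 S1=64 S2=41 S3=33 blocked=[]

Answer: 45 64 41 33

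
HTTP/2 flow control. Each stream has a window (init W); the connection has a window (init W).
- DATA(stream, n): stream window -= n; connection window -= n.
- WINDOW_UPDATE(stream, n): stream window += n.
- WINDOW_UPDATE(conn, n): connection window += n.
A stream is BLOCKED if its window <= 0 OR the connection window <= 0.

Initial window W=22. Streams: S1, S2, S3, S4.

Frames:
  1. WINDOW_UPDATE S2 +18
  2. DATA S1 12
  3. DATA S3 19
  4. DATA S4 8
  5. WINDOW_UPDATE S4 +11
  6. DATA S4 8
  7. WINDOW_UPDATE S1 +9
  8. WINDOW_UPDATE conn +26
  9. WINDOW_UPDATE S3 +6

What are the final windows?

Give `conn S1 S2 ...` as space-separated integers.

Answer: 1 19 40 9 17

Derivation:
Op 1: conn=22 S1=22 S2=40 S3=22 S4=22 blocked=[]
Op 2: conn=10 S1=10 S2=40 S3=22 S4=22 blocked=[]
Op 3: conn=-9 S1=10 S2=40 S3=3 S4=22 blocked=[1, 2, 3, 4]
Op 4: conn=-17 S1=10 S2=40 S3=3 S4=14 blocked=[1, 2, 3, 4]
Op 5: conn=-17 S1=10 S2=40 S3=3 S4=25 blocked=[1, 2, 3, 4]
Op 6: conn=-25 S1=10 S2=40 S3=3 S4=17 blocked=[1, 2, 3, 4]
Op 7: conn=-25 S1=19 S2=40 S3=3 S4=17 blocked=[1, 2, 3, 4]
Op 8: conn=1 S1=19 S2=40 S3=3 S4=17 blocked=[]
Op 9: conn=1 S1=19 S2=40 S3=9 S4=17 blocked=[]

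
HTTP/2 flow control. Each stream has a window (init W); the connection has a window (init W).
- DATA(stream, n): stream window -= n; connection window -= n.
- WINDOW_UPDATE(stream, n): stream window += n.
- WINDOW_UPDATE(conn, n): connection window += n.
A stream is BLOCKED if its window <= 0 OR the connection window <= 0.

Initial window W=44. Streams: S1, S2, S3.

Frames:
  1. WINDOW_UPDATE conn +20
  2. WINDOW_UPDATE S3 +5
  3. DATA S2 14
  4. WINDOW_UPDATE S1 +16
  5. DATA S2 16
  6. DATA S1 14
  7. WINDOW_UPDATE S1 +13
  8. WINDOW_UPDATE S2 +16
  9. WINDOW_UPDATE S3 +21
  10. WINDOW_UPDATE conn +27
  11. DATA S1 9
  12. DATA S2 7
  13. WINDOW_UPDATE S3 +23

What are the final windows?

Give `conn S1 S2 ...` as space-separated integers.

Answer: 31 50 23 93

Derivation:
Op 1: conn=64 S1=44 S2=44 S3=44 blocked=[]
Op 2: conn=64 S1=44 S2=44 S3=49 blocked=[]
Op 3: conn=50 S1=44 S2=30 S3=49 blocked=[]
Op 4: conn=50 S1=60 S2=30 S3=49 blocked=[]
Op 5: conn=34 S1=60 S2=14 S3=49 blocked=[]
Op 6: conn=20 S1=46 S2=14 S3=49 blocked=[]
Op 7: conn=20 S1=59 S2=14 S3=49 blocked=[]
Op 8: conn=20 S1=59 S2=30 S3=49 blocked=[]
Op 9: conn=20 S1=59 S2=30 S3=70 blocked=[]
Op 10: conn=47 S1=59 S2=30 S3=70 blocked=[]
Op 11: conn=38 S1=50 S2=30 S3=70 blocked=[]
Op 12: conn=31 S1=50 S2=23 S3=70 blocked=[]
Op 13: conn=31 S1=50 S2=23 S3=93 blocked=[]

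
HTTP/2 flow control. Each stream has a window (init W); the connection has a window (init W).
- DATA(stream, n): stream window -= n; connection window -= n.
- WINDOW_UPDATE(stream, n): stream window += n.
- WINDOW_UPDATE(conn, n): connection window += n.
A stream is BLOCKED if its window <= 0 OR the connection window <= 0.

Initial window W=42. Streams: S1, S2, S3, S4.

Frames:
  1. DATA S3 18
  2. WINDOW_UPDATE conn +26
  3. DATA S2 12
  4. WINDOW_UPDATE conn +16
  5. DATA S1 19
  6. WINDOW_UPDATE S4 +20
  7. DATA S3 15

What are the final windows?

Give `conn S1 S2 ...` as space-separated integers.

Op 1: conn=24 S1=42 S2=42 S3=24 S4=42 blocked=[]
Op 2: conn=50 S1=42 S2=42 S3=24 S4=42 blocked=[]
Op 3: conn=38 S1=42 S2=30 S3=24 S4=42 blocked=[]
Op 4: conn=54 S1=42 S2=30 S3=24 S4=42 blocked=[]
Op 5: conn=35 S1=23 S2=30 S3=24 S4=42 blocked=[]
Op 6: conn=35 S1=23 S2=30 S3=24 S4=62 blocked=[]
Op 7: conn=20 S1=23 S2=30 S3=9 S4=62 blocked=[]

Answer: 20 23 30 9 62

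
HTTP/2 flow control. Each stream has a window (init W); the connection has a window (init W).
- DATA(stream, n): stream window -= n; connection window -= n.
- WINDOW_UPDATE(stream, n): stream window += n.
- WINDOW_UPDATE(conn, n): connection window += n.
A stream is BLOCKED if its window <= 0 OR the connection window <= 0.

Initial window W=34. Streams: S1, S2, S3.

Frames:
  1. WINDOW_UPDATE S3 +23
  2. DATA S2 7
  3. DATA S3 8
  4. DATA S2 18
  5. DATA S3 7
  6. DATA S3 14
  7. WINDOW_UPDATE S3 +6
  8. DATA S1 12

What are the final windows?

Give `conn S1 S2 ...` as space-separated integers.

Answer: -32 22 9 34

Derivation:
Op 1: conn=34 S1=34 S2=34 S3=57 blocked=[]
Op 2: conn=27 S1=34 S2=27 S3=57 blocked=[]
Op 3: conn=19 S1=34 S2=27 S3=49 blocked=[]
Op 4: conn=1 S1=34 S2=9 S3=49 blocked=[]
Op 5: conn=-6 S1=34 S2=9 S3=42 blocked=[1, 2, 3]
Op 6: conn=-20 S1=34 S2=9 S3=28 blocked=[1, 2, 3]
Op 7: conn=-20 S1=34 S2=9 S3=34 blocked=[1, 2, 3]
Op 8: conn=-32 S1=22 S2=9 S3=34 blocked=[1, 2, 3]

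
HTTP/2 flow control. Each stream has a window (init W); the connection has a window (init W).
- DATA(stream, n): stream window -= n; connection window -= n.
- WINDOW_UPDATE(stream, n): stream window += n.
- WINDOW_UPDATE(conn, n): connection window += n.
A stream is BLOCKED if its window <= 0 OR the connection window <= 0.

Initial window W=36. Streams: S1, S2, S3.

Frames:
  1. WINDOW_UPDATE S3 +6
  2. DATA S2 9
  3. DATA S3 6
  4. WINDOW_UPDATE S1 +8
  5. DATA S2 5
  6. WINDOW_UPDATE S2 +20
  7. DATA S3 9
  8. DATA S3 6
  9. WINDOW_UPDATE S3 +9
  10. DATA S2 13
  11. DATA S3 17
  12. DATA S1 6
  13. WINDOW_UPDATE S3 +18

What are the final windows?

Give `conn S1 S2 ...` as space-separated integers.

Op 1: conn=36 S1=36 S2=36 S3=42 blocked=[]
Op 2: conn=27 S1=36 S2=27 S3=42 blocked=[]
Op 3: conn=21 S1=36 S2=27 S3=36 blocked=[]
Op 4: conn=21 S1=44 S2=27 S3=36 blocked=[]
Op 5: conn=16 S1=44 S2=22 S3=36 blocked=[]
Op 6: conn=16 S1=44 S2=42 S3=36 blocked=[]
Op 7: conn=7 S1=44 S2=42 S3=27 blocked=[]
Op 8: conn=1 S1=44 S2=42 S3=21 blocked=[]
Op 9: conn=1 S1=44 S2=42 S3=30 blocked=[]
Op 10: conn=-12 S1=44 S2=29 S3=30 blocked=[1, 2, 3]
Op 11: conn=-29 S1=44 S2=29 S3=13 blocked=[1, 2, 3]
Op 12: conn=-35 S1=38 S2=29 S3=13 blocked=[1, 2, 3]
Op 13: conn=-35 S1=38 S2=29 S3=31 blocked=[1, 2, 3]

Answer: -35 38 29 31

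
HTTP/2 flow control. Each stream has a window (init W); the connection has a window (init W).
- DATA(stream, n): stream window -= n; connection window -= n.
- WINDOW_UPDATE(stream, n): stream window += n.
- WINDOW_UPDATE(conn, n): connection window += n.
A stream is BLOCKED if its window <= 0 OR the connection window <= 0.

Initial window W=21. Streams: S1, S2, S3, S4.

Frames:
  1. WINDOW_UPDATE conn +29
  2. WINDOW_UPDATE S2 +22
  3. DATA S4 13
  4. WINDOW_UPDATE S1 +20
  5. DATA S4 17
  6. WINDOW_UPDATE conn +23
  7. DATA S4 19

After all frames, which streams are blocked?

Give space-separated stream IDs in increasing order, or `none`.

Op 1: conn=50 S1=21 S2=21 S3=21 S4=21 blocked=[]
Op 2: conn=50 S1=21 S2=43 S3=21 S4=21 blocked=[]
Op 3: conn=37 S1=21 S2=43 S3=21 S4=8 blocked=[]
Op 4: conn=37 S1=41 S2=43 S3=21 S4=8 blocked=[]
Op 5: conn=20 S1=41 S2=43 S3=21 S4=-9 blocked=[4]
Op 6: conn=43 S1=41 S2=43 S3=21 S4=-9 blocked=[4]
Op 7: conn=24 S1=41 S2=43 S3=21 S4=-28 blocked=[4]

Answer: S4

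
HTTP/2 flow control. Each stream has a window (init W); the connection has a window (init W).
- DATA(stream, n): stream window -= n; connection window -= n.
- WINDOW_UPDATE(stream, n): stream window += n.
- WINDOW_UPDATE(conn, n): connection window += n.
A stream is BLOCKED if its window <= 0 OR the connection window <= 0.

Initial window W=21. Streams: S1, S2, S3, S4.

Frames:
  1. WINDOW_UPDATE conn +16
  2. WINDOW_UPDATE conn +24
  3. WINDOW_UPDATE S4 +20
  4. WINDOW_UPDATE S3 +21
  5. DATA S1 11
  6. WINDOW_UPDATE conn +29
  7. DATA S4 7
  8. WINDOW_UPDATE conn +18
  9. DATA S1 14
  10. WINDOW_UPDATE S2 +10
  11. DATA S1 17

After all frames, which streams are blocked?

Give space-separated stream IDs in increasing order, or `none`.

Op 1: conn=37 S1=21 S2=21 S3=21 S4=21 blocked=[]
Op 2: conn=61 S1=21 S2=21 S3=21 S4=21 blocked=[]
Op 3: conn=61 S1=21 S2=21 S3=21 S4=41 blocked=[]
Op 4: conn=61 S1=21 S2=21 S3=42 S4=41 blocked=[]
Op 5: conn=50 S1=10 S2=21 S3=42 S4=41 blocked=[]
Op 6: conn=79 S1=10 S2=21 S3=42 S4=41 blocked=[]
Op 7: conn=72 S1=10 S2=21 S3=42 S4=34 blocked=[]
Op 8: conn=90 S1=10 S2=21 S3=42 S4=34 blocked=[]
Op 9: conn=76 S1=-4 S2=21 S3=42 S4=34 blocked=[1]
Op 10: conn=76 S1=-4 S2=31 S3=42 S4=34 blocked=[1]
Op 11: conn=59 S1=-21 S2=31 S3=42 S4=34 blocked=[1]

Answer: S1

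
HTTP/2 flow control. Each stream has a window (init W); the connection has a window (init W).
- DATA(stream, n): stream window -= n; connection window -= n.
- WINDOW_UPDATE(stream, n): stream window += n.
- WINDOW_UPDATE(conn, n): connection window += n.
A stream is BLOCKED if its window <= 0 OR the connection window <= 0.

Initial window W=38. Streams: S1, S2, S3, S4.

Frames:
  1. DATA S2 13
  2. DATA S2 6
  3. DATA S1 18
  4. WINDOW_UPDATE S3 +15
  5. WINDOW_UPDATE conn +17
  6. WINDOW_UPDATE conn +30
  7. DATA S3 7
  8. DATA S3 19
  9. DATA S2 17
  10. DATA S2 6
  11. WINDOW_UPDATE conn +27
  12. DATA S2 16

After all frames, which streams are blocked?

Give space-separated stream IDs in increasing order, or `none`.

Answer: S2

Derivation:
Op 1: conn=25 S1=38 S2=25 S3=38 S4=38 blocked=[]
Op 2: conn=19 S1=38 S2=19 S3=38 S4=38 blocked=[]
Op 3: conn=1 S1=20 S2=19 S3=38 S4=38 blocked=[]
Op 4: conn=1 S1=20 S2=19 S3=53 S4=38 blocked=[]
Op 5: conn=18 S1=20 S2=19 S3=53 S4=38 blocked=[]
Op 6: conn=48 S1=20 S2=19 S3=53 S4=38 blocked=[]
Op 7: conn=41 S1=20 S2=19 S3=46 S4=38 blocked=[]
Op 8: conn=22 S1=20 S2=19 S3=27 S4=38 blocked=[]
Op 9: conn=5 S1=20 S2=2 S3=27 S4=38 blocked=[]
Op 10: conn=-1 S1=20 S2=-4 S3=27 S4=38 blocked=[1, 2, 3, 4]
Op 11: conn=26 S1=20 S2=-4 S3=27 S4=38 blocked=[2]
Op 12: conn=10 S1=20 S2=-20 S3=27 S4=38 blocked=[2]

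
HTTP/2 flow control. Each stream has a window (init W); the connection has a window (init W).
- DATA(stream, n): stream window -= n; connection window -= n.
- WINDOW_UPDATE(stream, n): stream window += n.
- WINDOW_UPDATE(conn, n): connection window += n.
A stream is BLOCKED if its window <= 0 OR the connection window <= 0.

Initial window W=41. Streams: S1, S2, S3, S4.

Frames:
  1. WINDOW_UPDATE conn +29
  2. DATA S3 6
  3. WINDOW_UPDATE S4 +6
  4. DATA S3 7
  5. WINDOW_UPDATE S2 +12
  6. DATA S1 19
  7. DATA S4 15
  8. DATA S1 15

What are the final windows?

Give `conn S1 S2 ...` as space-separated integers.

Answer: 8 7 53 28 32

Derivation:
Op 1: conn=70 S1=41 S2=41 S3=41 S4=41 blocked=[]
Op 2: conn=64 S1=41 S2=41 S3=35 S4=41 blocked=[]
Op 3: conn=64 S1=41 S2=41 S3=35 S4=47 blocked=[]
Op 4: conn=57 S1=41 S2=41 S3=28 S4=47 blocked=[]
Op 5: conn=57 S1=41 S2=53 S3=28 S4=47 blocked=[]
Op 6: conn=38 S1=22 S2=53 S3=28 S4=47 blocked=[]
Op 7: conn=23 S1=22 S2=53 S3=28 S4=32 blocked=[]
Op 8: conn=8 S1=7 S2=53 S3=28 S4=32 blocked=[]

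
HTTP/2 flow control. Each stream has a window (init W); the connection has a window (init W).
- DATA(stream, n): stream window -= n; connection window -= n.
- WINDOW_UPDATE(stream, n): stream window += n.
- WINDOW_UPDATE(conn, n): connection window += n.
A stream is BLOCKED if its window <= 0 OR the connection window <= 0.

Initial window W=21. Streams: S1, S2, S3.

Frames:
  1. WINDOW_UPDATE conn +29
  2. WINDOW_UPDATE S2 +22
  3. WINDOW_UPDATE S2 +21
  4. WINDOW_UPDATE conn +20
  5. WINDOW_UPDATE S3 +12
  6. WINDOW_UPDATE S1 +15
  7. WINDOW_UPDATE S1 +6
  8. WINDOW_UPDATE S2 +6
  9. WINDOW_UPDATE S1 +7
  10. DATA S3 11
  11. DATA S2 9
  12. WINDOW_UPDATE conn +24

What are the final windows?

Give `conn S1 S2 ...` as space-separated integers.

Op 1: conn=50 S1=21 S2=21 S3=21 blocked=[]
Op 2: conn=50 S1=21 S2=43 S3=21 blocked=[]
Op 3: conn=50 S1=21 S2=64 S3=21 blocked=[]
Op 4: conn=70 S1=21 S2=64 S3=21 blocked=[]
Op 5: conn=70 S1=21 S2=64 S3=33 blocked=[]
Op 6: conn=70 S1=36 S2=64 S3=33 blocked=[]
Op 7: conn=70 S1=42 S2=64 S3=33 blocked=[]
Op 8: conn=70 S1=42 S2=70 S3=33 blocked=[]
Op 9: conn=70 S1=49 S2=70 S3=33 blocked=[]
Op 10: conn=59 S1=49 S2=70 S3=22 blocked=[]
Op 11: conn=50 S1=49 S2=61 S3=22 blocked=[]
Op 12: conn=74 S1=49 S2=61 S3=22 blocked=[]

Answer: 74 49 61 22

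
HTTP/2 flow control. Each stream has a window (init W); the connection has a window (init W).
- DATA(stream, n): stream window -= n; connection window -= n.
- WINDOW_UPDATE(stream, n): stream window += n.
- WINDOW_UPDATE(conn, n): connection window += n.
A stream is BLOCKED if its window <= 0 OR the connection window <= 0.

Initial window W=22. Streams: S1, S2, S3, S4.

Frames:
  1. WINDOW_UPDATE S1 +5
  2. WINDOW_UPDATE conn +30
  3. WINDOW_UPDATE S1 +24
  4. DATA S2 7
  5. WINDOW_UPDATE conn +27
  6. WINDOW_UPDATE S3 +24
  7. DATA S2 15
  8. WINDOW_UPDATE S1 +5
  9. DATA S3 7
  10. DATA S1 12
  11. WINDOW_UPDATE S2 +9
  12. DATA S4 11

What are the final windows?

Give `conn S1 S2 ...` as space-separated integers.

Answer: 27 44 9 39 11

Derivation:
Op 1: conn=22 S1=27 S2=22 S3=22 S4=22 blocked=[]
Op 2: conn=52 S1=27 S2=22 S3=22 S4=22 blocked=[]
Op 3: conn=52 S1=51 S2=22 S3=22 S4=22 blocked=[]
Op 4: conn=45 S1=51 S2=15 S3=22 S4=22 blocked=[]
Op 5: conn=72 S1=51 S2=15 S3=22 S4=22 blocked=[]
Op 6: conn=72 S1=51 S2=15 S3=46 S4=22 blocked=[]
Op 7: conn=57 S1=51 S2=0 S3=46 S4=22 blocked=[2]
Op 8: conn=57 S1=56 S2=0 S3=46 S4=22 blocked=[2]
Op 9: conn=50 S1=56 S2=0 S3=39 S4=22 blocked=[2]
Op 10: conn=38 S1=44 S2=0 S3=39 S4=22 blocked=[2]
Op 11: conn=38 S1=44 S2=9 S3=39 S4=22 blocked=[]
Op 12: conn=27 S1=44 S2=9 S3=39 S4=11 blocked=[]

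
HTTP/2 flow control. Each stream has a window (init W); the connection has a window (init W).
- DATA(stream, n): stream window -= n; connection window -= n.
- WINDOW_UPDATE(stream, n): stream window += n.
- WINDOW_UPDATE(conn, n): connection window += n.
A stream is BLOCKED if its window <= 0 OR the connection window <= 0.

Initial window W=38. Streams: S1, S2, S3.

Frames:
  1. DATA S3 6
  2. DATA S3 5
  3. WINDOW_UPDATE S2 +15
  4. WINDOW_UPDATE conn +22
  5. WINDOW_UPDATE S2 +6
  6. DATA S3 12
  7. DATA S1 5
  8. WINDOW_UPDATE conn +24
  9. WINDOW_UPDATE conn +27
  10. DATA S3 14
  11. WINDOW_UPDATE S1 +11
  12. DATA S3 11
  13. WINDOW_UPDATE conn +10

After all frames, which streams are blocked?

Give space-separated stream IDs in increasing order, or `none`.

Op 1: conn=32 S1=38 S2=38 S3=32 blocked=[]
Op 2: conn=27 S1=38 S2=38 S3=27 blocked=[]
Op 3: conn=27 S1=38 S2=53 S3=27 blocked=[]
Op 4: conn=49 S1=38 S2=53 S3=27 blocked=[]
Op 5: conn=49 S1=38 S2=59 S3=27 blocked=[]
Op 6: conn=37 S1=38 S2=59 S3=15 blocked=[]
Op 7: conn=32 S1=33 S2=59 S3=15 blocked=[]
Op 8: conn=56 S1=33 S2=59 S3=15 blocked=[]
Op 9: conn=83 S1=33 S2=59 S3=15 blocked=[]
Op 10: conn=69 S1=33 S2=59 S3=1 blocked=[]
Op 11: conn=69 S1=44 S2=59 S3=1 blocked=[]
Op 12: conn=58 S1=44 S2=59 S3=-10 blocked=[3]
Op 13: conn=68 S1=44 S2=59 S3=-10 blocked=[3]

Answer: S3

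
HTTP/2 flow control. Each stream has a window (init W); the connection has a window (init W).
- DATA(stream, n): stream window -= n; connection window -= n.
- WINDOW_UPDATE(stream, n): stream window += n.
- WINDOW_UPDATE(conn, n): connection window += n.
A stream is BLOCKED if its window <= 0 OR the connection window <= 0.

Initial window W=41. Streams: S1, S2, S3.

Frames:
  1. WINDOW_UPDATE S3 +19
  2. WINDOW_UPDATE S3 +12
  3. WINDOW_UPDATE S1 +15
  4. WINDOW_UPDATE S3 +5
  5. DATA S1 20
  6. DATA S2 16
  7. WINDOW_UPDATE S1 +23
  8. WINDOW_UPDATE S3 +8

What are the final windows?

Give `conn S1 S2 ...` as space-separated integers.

Answer: 5 59 25 85

Derivation:
Op 1: conn=41 S1=41 S2=41 S3=60 blocked=[]
Op 2: conn=41 S1=41 S2=41 S3=72 blocked=[]
Op 3: conn=41 S1=56 S2=41 S3=72 blocked=[]
Op 4: conn=41 S1=56 S2=41 S3=77 blocked=[]
Op 5: conn=21 S1=36 S2=41 S3=77 blocked=[]
Op 6: conn=5 S1=36 S2=25 S3=77 blocked=[]
Op 7: conn=5 S1=59 S2=25 S3=77 blocked=[]
Op 8: conn=5 S1=59 S2=25 S3=85 blocked=[]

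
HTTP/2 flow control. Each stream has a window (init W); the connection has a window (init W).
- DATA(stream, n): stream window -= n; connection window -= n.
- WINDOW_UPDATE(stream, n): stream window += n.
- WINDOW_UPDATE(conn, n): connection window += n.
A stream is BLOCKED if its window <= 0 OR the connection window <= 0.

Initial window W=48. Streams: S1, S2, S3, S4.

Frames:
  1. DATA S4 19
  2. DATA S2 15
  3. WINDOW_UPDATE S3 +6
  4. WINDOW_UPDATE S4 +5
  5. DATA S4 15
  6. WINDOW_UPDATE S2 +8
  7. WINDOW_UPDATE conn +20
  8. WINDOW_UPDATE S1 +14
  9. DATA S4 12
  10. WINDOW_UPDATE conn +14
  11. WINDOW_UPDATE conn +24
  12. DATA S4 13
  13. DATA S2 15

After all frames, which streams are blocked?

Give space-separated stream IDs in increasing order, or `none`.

Answer: S4

Derivation:
Op 1: conn=29 S1=48 S2=48 S3=48 S4=29 blocked=[]
Op 2: conn=14 S1=48 S2=33 S3=48 S4=29 blocked=[]
Op 3: conn=14 S1=48 S2=33 S3=54 S4=29 blocked=[]
Op 4: conn=14 S1=48 S2=33 S3=54 S4=34 blocked=[]
Op 5: conn=-1 S1=48 S2=33 S3=54 S4=19 blocked=[1, 2, 3, 4]
Op 6: conn=-1 S1=48 S2=41 S3=54 S4=19 blocked=[1, 2, 3, 4]
Op 7: conn=19 S1=48 S2=41 S3=54 S4=19 blocked=[]
Op 8: conn=19 S1=62 S2=41 S3=54 S4=19 blocked=[]
Op 9: conn=7 S1=62 S2=41 S3=54 S4=7 blocked=[]
Op 10: conn=21 S1=62 S2=41 S3=54 S4=7 blocked=[]
Op 11: conn=45 S1=62 S2=41 S3=54 S4=7 blocked=[]
Op 12: conn=32 S1=62 S2=41 S3=54 S4=-6 blocked=[4]
Op 13: conn=17 S1=62 S2=26 S3=54 S4=-6 blocked=[4]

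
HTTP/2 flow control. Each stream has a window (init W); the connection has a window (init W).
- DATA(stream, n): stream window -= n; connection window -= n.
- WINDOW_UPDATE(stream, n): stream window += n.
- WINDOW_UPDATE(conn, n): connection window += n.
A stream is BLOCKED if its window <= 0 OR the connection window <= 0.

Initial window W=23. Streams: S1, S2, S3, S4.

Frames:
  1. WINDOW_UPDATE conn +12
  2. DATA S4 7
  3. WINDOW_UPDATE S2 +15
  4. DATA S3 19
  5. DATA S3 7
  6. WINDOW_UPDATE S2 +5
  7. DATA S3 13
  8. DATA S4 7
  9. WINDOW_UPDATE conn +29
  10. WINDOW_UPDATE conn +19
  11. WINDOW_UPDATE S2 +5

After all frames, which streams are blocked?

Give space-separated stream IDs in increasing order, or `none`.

Op 1: conn=35 S1=23 S2=23 S3=23 S4=23 blocked=[]
Op 2: conn=28 S1=23 S2=23 S3=23 S4=16 blocked=[]
Op 3: conn=28 S1=23 S2=38 S3=23 S4=16 blocked=[]
Op 4: conn=9 S1=23 S2=38 S3=4 S4=16 blocked=[]
Op 5: conn=2 S1=23 S2=38 S3=-3 S4=16 blocked=[3]
Op 6: conn=2 S1=23 S2=43 S3=-3 S4=16 blocked=[3]
Op 7: conn=-11 S1=23 S2=43 S3=-16 S4=16 blocked=[1, 2, 3, 4]
Op 8: conn=-18 S1=23 S2=43 S3=-16 S4=9 blocked=[1, 2, 3, 4]
Op 9: conn=11 S1=23 S2=43 S3=-16 S4=9 blocked=[3]
Op 10: conn=30 S1=23 S2=43 S3=-16 S4=9 blocked=[3]
Op 11: conn=30 S1=23 S2=48 S3=-16 S4=9 blocked=[3]

Answer: S3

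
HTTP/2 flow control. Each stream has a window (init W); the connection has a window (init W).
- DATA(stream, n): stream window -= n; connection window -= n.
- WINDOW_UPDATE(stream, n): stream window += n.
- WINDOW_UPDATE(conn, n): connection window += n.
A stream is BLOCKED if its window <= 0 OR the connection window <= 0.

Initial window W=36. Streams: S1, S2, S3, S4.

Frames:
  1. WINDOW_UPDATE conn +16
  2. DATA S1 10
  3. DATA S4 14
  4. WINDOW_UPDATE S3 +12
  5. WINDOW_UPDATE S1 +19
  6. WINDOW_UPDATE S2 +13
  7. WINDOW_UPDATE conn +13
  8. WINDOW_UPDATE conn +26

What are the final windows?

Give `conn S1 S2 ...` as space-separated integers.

Op 1: conn=52 S1=36 S2=36 S3=36 S4=36 blocked=[]
Op 2: conn=42 S1=26 S2=36 S3=36 S4=36 blocked=[]
Op 3: conn=28 S1=26 S2=36 S3=36 S4=22 blocked=[]
Op 4: conn=28 S1=26 S2=36 S3=48 S4=22 blocked=[]
Op 5: conn=28 S1=45 S2=36 S3=48 S4=22 blocked=[]
Op 6: conn=28 S1=45 S2=49 S3=48 S4=22 blocked=[]
Op 7: conn=41 S1=45 S2=49 S3=48 S4=22 blocked=[]
Op 8: conn=67 S1=45 S2=49 S3=48 S4=22 blocked=[]

Answer: 67 45 49 48 22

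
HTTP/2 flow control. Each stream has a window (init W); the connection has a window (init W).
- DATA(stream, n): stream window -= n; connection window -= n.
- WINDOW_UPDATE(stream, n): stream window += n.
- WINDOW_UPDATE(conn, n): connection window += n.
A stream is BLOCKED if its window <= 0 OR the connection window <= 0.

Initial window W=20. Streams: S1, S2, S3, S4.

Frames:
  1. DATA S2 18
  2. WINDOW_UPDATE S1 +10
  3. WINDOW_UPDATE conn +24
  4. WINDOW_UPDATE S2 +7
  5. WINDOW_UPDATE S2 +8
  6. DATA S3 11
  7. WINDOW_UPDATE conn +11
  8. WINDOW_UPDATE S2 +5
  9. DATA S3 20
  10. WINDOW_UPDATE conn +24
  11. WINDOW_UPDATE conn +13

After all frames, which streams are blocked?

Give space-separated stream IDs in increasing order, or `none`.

Answer: S3

Derivation:
Op 1: conn=2 S1=20 S2=2 S3=20 S4=20 blocked=[]
Op 2: conn=2 S1=30 S2=2 S3=20 S4=20 blocked=[]
Op 3: conn=26 S1=30 S2=2 S3=20 S4=20 blocked=[]
Op 4: conn=26 S1=30 S2=9 S3=20 S4=20 blocked=[]
Op 5: conn=26 S1=30 S2=17 S3=20 S4=20 blocked=[]
Op 6: conn=15 S1=30 S2=17 S3=9 S4=20 blocked=[]
Op 7: conn=26 S1=30 S2=17 S3=9 S4=20 blocked=[]
Op 8: conn=26 S1=30 S2=22 S3=9 S4=20 blocked=[]
Op 9: conn=6 S1=30 S2=22 S3=-11 S4=20 blocked=[3]
Op 10: conn=30 S1=30 S2=22 S3=-11 S4=20 blocked=[3]
Op 11: conn=43 S1=30 S2=22 S3=-11 S4=20 blocked=[3]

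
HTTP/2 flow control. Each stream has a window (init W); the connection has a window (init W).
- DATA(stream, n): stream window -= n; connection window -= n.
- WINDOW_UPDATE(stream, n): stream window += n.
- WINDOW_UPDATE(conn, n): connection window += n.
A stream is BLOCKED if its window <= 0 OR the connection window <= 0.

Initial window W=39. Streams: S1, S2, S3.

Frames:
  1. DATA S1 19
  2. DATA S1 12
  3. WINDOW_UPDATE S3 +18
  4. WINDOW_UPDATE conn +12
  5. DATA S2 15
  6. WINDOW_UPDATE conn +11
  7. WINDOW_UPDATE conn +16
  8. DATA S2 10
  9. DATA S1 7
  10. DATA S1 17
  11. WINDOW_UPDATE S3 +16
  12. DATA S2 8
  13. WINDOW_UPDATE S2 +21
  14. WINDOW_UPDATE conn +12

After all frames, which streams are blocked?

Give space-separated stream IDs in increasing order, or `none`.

Op 1: conn=20 S1=20 S2=39 S3=39 blocked=[]
Op 2: conn=8 S1=8 S2=39 S3=39 blocked=[]
Op 3: conn=8 S1=8 S2=39 S3=57 blocked=[]
Op 4: conn=20 S1=8 S2=39 S3=57 blocked=[]
Op 5: conn=5 S1=8 S2=24 S3=57 blocked=[]
Op 6: conn=16 S1=8 S2=24 S3=57 blocked=[]
Op 7: conn=32 S1=8 S2=24 S3=57 blocked=[]
Op 8: conn=22 S1=8 S2=14 S3=57 blocked=[]
Op 9: conn=15 S1=1 S2=14 S3=57 blocked=[]
Op 10: conn=-2 S1=-16 S2=14 S3=57 blocked=[1, 2, 3]
Op 11: conn=-2 S1=-16 S2=14 S3=73 blocked=[1, 2, 3]
Op 12: conn=-10 S1=-16 S2=6 S3=73 blocked=[1, 2, 3]
Op 13: conn=-10 S1=-16 S2=27 S3=73 blocked=[1, 2, 3]
Op 14: conn=2 S1=-16 S2=27 S3=73 blocked=[1]

Answer: S1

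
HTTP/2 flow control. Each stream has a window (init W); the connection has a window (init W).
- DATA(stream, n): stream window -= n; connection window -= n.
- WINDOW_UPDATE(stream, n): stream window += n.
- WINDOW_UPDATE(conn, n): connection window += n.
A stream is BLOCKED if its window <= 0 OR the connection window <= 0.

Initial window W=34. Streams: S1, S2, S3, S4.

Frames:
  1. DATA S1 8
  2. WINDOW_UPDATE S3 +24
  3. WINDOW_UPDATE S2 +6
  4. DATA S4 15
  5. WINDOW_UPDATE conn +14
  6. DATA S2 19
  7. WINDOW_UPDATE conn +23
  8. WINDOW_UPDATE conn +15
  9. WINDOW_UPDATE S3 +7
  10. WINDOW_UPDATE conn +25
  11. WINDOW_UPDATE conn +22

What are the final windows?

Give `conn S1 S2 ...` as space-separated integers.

Answer: 91 26 21 65 19

Derivation:
Op 1: conn=26 S1=26 S2=34 S3=34 S4=34 blocked=[]
Op 2: conn=26 S1=26 S2=34 S3=58 S4=34 blocked=[]
Op 3: conn=26 S1=26 S2=40 S3=58 S4=34 blocked=[]
Op 4: conn=11 S1=26 S2=40 S3=58 S4=19 blocked=[]
Op 5: conn=25 S1=26 S2=40 S3=58 S4=19 blocked=[]
Op 6: conn=6 S1=26 S2=21 S3=58 S4=19 blocked=[]
Op 7: conn=29 S1=26 S2=21 S3=58 S4=19 blocked=[]
Op 8: conn=44 S1=26 S2=21 S3=58 S4=19 blocked=[]
Op 9: conn=44 S1=26 S2=21 S3=65 S4=19 blocked=[]
Op 10: conn=69 S1=26 S2=21 S3=65 S4=19 blocked=[]
Op 11: conn=91 S1=26 S2=21 S3=65 S4=19 blocked=[]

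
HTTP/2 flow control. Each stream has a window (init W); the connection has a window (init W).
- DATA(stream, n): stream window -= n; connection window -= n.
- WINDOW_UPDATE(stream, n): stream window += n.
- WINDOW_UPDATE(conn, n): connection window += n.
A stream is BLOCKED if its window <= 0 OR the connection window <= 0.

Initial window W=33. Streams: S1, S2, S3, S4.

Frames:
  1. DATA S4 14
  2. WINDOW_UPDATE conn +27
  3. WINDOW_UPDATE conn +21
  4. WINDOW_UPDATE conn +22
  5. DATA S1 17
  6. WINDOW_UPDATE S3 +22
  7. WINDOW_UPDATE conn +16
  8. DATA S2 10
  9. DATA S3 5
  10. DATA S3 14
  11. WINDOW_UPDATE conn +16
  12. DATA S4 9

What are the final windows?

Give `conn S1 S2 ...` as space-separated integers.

Answer: 66 16 23 36 10

Derivation:
Op 1: conn=19 S1=33 S2=33 S3=33 S4=19 blocked=[]
Op 2: conn=46 S1=33 S2=33 S3=33 S4=19 blocked=[]
Op 3: conn=67 S1=33 S2=33 S3=33 S4=19 blocked=[]
Op 4: conn=89 S1=33 S2=33 S3=33 S4=19 blocked=[]
Op 5: conn=72 S1=16 S2=33 S3=33 S4=19 blocked=[]
Op 6: conn=72 S1=16 S2=33 S3=55 S4=19 blocked=[]
Op 7: conn=88 S1=16 S2=33 S3=55 S4=19 blocked=[]
Op 8: conn=78 S1=16 S2=23 S3=55 S4=19 blocked=[]
Op 9: conn=73 S1=16 S2=23 S3=50 S4=19 blocked=[]
Op 10: conn=59 S1=16 S2=23 S3=36 S4=19 blocked=[]
Op 11: conn=75 S1=16 S2=23 S3=36 S4=19 blocked=[]
Op 12: conn=66 S1=16 S2=23 S3=36 S4=10 blocked=[]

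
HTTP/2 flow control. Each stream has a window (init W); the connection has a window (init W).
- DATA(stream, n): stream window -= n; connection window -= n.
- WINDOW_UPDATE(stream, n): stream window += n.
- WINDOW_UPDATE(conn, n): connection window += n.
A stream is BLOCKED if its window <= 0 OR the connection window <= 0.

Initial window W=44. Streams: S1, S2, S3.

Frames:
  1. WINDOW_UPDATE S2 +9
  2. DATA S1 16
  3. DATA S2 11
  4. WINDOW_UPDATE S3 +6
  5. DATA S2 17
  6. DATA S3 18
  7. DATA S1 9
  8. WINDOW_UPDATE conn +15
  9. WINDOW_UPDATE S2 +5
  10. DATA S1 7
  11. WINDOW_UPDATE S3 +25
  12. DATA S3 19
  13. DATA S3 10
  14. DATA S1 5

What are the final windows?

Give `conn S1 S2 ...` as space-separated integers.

Op 1: conn=44 S1=44 S2=53 S3=44 blocked=[]
Op 2: conn=28 S1=28 S2=53 S3=44 blocked=[]
Op 3: conn=17 S1=28 S2=42 S3=44 blocked=[]
Op 4: conn=17 S1=28 S2=42 S3=50 blocked=[]
Op 5: conn=0 S1=28 S2=25 S3=50 blocked=[1, 2, 3]
Op 6: conn=-18 S1=28 S2=25 S3=32 blocked=[1, 2, 3]
Op 7: conn=-27 S1=19 S2=25 S3=32 blocked=[1, 2, 3]
Op 8: conn=-12 S1=19 S2=25 S3=32 blocked=[1, 2, 3]
Op 9: conn=-12 S1=19 S2=30 S3=32 blocked=[1, 2, 3]
Op 10: conn=-19 S1=12 S2=30 S3=32 blocked=[1, 2, 3]
Op 11: conn=-19 S1=12 S2=30 S3=57 blocked=[1, 2, 3]
Op 12: conn=-38 S1=12 S2=30 S3=38 blocked=[1, 2, 3]
Op 13: conn=-48 S1=12 S2=30 S3=28 blocked=[1, 2, 3]
Op 14: conn=-53 S1=7 S2=30 S3=28 blocked=[1, 2, 3]

Answer: -53 7 30 28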